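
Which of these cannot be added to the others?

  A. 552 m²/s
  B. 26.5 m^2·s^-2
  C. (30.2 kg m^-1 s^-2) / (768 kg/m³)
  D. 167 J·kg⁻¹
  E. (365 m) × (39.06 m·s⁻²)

Expand each in SI base units:
  A. m²·s⁻¹
  B. m²·s⁻²
  C. [kg·m⁻¹·s⁻²] / [kg·m⁻³] = m²·s⁻²
  D. J·kg⁻¹ = N·m·kg⁻¹ = m²·s⁻²
  E. [m] · [m·s⁻²] = m²·s⁻²
All reduce to m²·s⁻² except A., which is m²·s⁻¹.

A.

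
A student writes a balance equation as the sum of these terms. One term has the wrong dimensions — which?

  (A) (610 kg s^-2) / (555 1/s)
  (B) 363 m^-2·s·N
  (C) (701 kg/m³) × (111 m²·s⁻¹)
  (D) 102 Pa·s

Work out the base dimensions of each:
  (A) [kg·s⁻²] / [s⁻¹] = kg·s⁻¹
  (B) N·s·m⁻² = kg·m·s⁻²·s·m⁻² = kg·m⁻¹·s⁻¹
  (C) [kg·m⁻³] · [m²·s⁻¹] = kg·m⁻¹·s⁻¹
  (D) Pa·s = N·m⁻²·s = kg·m⁻¹·s⁻¹
All reduce to kg·m⁻¹·s⁻¹ except (A), which is kg·s⁻¹.

(A)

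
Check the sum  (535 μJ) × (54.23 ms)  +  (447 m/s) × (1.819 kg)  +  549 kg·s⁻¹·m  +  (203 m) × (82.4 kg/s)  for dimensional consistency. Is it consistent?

No

Expand each in SI base units:
  (535 μJ) × (54.23 ms):  [kg·m²·s⁻²] · [s] = kg·m²·s⁻¹
  (447 m/s) × (1.819 kg):  [m·s⁻¹] · [kg] = kg·m·s⁻¹
  549 kg·s⁻¹·m:  kg·m·s⁻¹
  (203 m) × (82.4 kg/s):  [m] · [kg·s⁻¹] = kg·m·s⁻¹
The terms do not share a single dimension (kg·m²·s⁻¹ vs kg·m·s⁻¹).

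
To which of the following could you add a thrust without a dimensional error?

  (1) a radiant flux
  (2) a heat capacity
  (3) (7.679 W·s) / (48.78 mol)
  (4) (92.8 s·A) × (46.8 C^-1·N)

(4)

Reference: [thrust] = kg·m·s⁻².
Each option:
  (1) [radiant flux] = kg·m²·s⁻³
  (2) [heat capacity] = kg·m²·s⁻²·K⁻¹
  (3) [kg·m²·s⁻²] / [mol] = kg·m²·s⁻²·mol⁻¹
  (4) [s·A] · [kg·m·s⁻³·A⁻¹] = kg·m·s⁻²  ← same
Only (4) matches kg·m·s⁻².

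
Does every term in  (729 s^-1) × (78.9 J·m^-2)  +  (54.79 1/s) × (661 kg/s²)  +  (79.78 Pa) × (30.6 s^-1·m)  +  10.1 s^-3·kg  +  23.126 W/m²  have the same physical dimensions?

Dimensions:
  (729 s^-1) × (78.9 J·m^-2):  [s⁻¹] · [kg·s⁻²] = kg·s⁻³
  (54.79 1/s) × (661 kg/s²):  [s⁻¹] · [kg·s⁻²] = kg·s⁻³
  (79.78 Pa) × (30.6 s^-1·m):  [kg·m⁻¹·s⁻²] · [m·s⁻¹] = kg·s⁻³
  10.1 s^-3·kg:  kg·s⁻³
  23.126 W/m²:  W·m⁻² = J·s⁻¹·m⁻² = kg·s⁻³
Every term reduces to kg·s⁻³.

Yes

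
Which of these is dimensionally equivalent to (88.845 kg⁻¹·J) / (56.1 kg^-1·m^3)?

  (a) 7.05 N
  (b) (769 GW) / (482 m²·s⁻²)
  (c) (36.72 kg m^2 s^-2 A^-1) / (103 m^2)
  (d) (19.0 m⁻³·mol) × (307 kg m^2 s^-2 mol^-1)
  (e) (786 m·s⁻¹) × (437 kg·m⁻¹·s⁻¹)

(d)

Reference: [m²·s⁻²] / [kg⁻¹·m³] = kg·m⁻¹·s⁻².
Each option:
  (a) N = kg·m·s⁻²
  (b) [kg·m²·s⁻³] / [m²·s⁻²] = kg·s⁻¹
  (c) [kg·m²·s⁻²·A⁻¹] / [m²] = kg·s⁻²·A⁻¹
  (d) [m⁻³·mol] · [kg·m²·s⁻²·mol⁻¹] = kg·m⁻¹·s⁻²  ← same
  (e) [m·s⁻¹] · [kg·m⁻¹·s⁻¹] = kg·s⁻²
Only (d) matches kg·m⁻¹·s⁻².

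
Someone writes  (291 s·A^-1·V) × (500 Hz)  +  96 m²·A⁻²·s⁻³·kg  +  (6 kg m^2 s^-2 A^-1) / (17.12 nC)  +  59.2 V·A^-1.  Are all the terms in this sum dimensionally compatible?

Yes

In SI base units:
  (291 s·A^-1·V) × (500 Hz):  [kg·m²·s⁻²·A⁻²] · [s⁻¹] = kg·m²·s⁻³·A⁻²
  96 m²·A⁻²·s⁻³·kg:  kg·m²·s⁻³·A⁻²
  (6 kg m^2 s^-2 A^-1) / (17.12 nC):  [kg·m²·s⁻²·A⁻¹] / [s·A] = kg·m²·s⁻³·A⁻²
  59.2 V·A^-1:  V·A⁻¹ = J·C⁻¹·A⁻¹ = kg·m²·s⁻³·A⁻²
Every term reduces to kg·m²·s⁻³·A⁻².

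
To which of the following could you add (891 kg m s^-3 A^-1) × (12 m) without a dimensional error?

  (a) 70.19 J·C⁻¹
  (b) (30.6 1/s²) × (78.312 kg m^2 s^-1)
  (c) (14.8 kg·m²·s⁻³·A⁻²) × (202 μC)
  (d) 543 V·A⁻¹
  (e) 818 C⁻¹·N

(a)

Reference: [kg·m·s⁻³·A⁻¹] · [m] = kg·m²·s⁻³·A⁻¹.
Each option:
  (a) J·C⁻¹ = N·m·(s·A)⁻¹ = kg·m²·s⁻³·A⁻¹  ← same
  (b) [s⁻²] · [kg·m²·s⁻¹] = kg·m²·s⁻³
  (c) [kg·m²·s⁻³·A⁻²] · [s·A] = kg·m²·s⁻²·A⁻¹
  (d) V·A⁻¹ = J·C⁻¹·A⁻¹ = kg·m²·s⁻³·A⁻²
  (e) N·C⁻¹ = kg·m·s⁻²·(s·A)⁻¹ = kg·m·s⁻³·A⁻¹
Only (a) matches kg·m²·s⁻³·A⁻¹.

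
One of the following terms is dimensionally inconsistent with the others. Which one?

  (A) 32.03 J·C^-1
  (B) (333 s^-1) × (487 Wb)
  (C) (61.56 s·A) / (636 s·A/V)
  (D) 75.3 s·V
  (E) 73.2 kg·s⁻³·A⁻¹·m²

(D)

Work out the base dimensions of each:
  (A) J·C⁻¹ = N·m·(s·A)⁻¹ = kg·m²·s⁻³·A⁻¹
  (B) [s⁻¹] · [kg·m²·s⁻²·A⁻¹] = kg·m²·s⁻³·A⁻¹
  (C) [s·A] / [kg⁻¹·m⁻²·s⁴·A²] = kg·m²·s⁻³·A⁻¹
  (D) V·s = J·C⁻¹·s = kg·m²·s⁻²·A⁻¹
  (E) kg·m²·s⁻³·A⁻¹
All reduce to kg·m²·s⁻³·A⁻¹ except (D), which is kg·m²·s⁻²·A⁻¹.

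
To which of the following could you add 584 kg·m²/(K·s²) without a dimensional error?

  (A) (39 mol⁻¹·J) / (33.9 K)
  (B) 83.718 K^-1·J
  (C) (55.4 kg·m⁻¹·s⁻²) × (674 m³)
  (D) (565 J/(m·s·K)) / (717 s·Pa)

Reference: kg·m²·s⁻²·K⁻¹.
Each option:
  (A) [kg·m²·s⁻²·mol⁻¹] / [K] = kg·m²·s⁻²·K⁻¹·mol⁻¹
  (B) J·K⁻¹ = N·m·K⁻¹ = kg·m²·s⁻²·K⁻¹  ← same
  (C) [kg·m⁻¹·s⁻²] · [m³] = kg·m²·s⁻²
  (D) [kg·m·s⁻³·K⁻¹] / [kg·m⁻¹·s⁻¹] = m²·s⁻²·K⁻¹
Only (B) matches kg·m²·s⁻²·K⁻¹.

(B)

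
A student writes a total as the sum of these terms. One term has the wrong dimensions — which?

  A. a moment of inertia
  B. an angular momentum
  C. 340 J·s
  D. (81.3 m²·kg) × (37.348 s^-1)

A.

Expand each in SI base units:
  A. [moment of inertia] = kg·m²
  B. [angular momentum] = kg·m²·s⁻¹
  C. J·s = N·m·s = kg·m²·s⁻¹
  D. [kg·m²] · [s⁻¹] = kg·m²·s⁻¹
All reduce to kg·m²·s⁻¹ except A., which is kg·m².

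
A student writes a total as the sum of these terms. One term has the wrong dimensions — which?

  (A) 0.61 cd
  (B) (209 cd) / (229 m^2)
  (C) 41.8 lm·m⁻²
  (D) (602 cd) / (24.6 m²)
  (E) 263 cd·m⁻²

In SI base units:
  (A) cd
  (B) [cd] / [m²] = m⁻²·cd
  (C) lm·m⁻² = cd·m⁻² = m⁻²·cd
  (D) [cd] / [m²] = m⁻²·cd
  (E) cd·m⁻² = m⁻²·cd
All reduce to m⁻²·cd except (A), which is cd.

(A)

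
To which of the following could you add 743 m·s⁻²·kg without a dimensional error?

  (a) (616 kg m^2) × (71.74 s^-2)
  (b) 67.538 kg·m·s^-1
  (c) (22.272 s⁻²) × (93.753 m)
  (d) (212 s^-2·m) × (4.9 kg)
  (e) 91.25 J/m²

Reference: kg·m·s⁻².
Each option:
  (a) [kg·m²] · [s⁻²] = kg·m²·s⁻²
  (b) kg·m·s⁻¹
  (c) [s⁻²] · [m] = m·s⁻²
  (d) [m·s⁻²] · [kg] = kg·m·s⁻²  ← same
  (e) J·m⁻² = N·m·m⁻² = kg·s⁻²
Only (d) matches kg·m·s⁻².

(d)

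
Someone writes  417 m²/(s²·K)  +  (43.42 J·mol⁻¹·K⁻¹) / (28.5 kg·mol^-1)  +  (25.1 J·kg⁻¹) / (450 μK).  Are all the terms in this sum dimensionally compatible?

Yes

Expand each in SI base units:
  417 m²/(s²·K):  m²·s⁻²·K⁻¹
  (43.42 J·mol⁻¹·K⁻¹) / (28.5 kg·mol^-1):  [kg·m²·s⁻²·K⁻¹·mol⁻¹] / [kg·mol⁻¹] = m²·s⁻²·K⁻¹
  (25.1 J·kg⁻¹) / (450 μK):  [m²·s⁻²] / [K] = m²·s⁻²·K⁻¹
Every term reduces to m²·s⁻²·K⁻¹.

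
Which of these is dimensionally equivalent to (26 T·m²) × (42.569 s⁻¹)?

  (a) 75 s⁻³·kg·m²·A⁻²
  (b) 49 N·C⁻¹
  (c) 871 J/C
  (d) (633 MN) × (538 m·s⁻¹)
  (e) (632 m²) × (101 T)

Reference: [kg·m²·s⁻²·A⁻¹] · [s⁻¹] = kg·m²·s⁻³·A⁻¹.
Each option:
  (a) kg·m²·s⁻³·A⁻²
  (b) N·C⁻¹ = kg·m·s⁻²·(s·A)⁻¹ = kg·m·s⁻³·A⁻¹
  (c) J·C⁻¹ = N·m·(s·A)⁻¹ = kg·m²·s⁻³·A⁻¹  ← same
  (d) [kg·m·s⁻²] · [m·s⁻¹] = kg·m²·s⁻³
  (e) [m²] · [kg·s⁻²·A⁻¹] = kg·m²·s⁻²·A⁻¹
Only (c) matches kg·m²·s⁻³·A⁻¹.

(c)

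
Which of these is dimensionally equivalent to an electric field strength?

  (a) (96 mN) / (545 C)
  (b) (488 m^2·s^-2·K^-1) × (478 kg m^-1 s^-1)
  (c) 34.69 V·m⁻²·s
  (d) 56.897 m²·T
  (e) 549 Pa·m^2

Reference: [electric field strength] = kg·m·s⁻³·A⁻¹.
Each option:
  (a) [kg·m·s⁻²] / [s·A] = kg·m·s⁻³·A⁻¹  ← same
  (b) [m²·s⁻²·K⁻¹] · [kg·m⁻¹·s⁻¹] = kg·m·s⁻³·K⁻¹
  (c) V·s·m⁻² = J·C⁻¹·s·m⁻² = kg·s⁻²·A⁻¹
  (d) T·m² = Wb·m⁻²·m² = kg·m²·s⁻²·A⁻¹
  (e) Pa·m² = N·m⁻²·m² = kg·m·s⁻²
Only (a) matches kg·m·s⁻³·A⁻¹.

(a)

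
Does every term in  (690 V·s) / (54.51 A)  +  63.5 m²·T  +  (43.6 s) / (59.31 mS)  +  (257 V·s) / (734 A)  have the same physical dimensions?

No

Expand each in SI base units:
  (690 V·s) / (54.51 A):  [kg·m²·s⁻²·A⁻¹] / [A] = kg·m²·s⁻²·A⁻²
  63.5 m²·T:  T·m² = Wb·m⁻²·m² = kg·m²·s⁻²·A⁻¹
  (43.6 s) / (59.31 mS):  [s] / [kg⁻¹·m⁻²·s³·A²] = kg·m²·s⁻²·A⁻²
  (257 V·s) / (734 A):  [kg·m²·s⁻²·A⁻¹] / [A] = kg·m²·s⁻²·A⁻²
The terms do not share a single dimension (kg·m²·s⁻²·A⁻² vs kg·m²·s⁻²·A⁻¹).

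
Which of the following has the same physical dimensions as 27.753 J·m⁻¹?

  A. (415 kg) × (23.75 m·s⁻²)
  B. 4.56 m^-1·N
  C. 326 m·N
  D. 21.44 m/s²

Reference: J·m⁻¹ = N·m·m⁻¹ = kg·m·s⁻².
Each option:
  A. [kg] · [m·s⁻²] = kg·m·s⁻²  ← same
  B. N·m⁻¹ = kg·m·s⁻²·m⁻¹ = kg·s⁻²
  C. N·m = kg·m·s⁻²·m = kg·m²·s⁻²
  D. m·s⁻²
Only A. matches kg·m·s⁻².

A.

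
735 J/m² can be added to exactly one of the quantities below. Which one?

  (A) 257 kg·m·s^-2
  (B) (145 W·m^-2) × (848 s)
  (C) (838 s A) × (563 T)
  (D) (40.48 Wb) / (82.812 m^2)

(B)

Reference: J·m⁻² = N·m·m⁻² = kg·s⁻².
Each option:
  (A) kg·m·s⁻²
  (B) [kg·s⁻³] · [s] = kg·s⁻²  ← same
  (C) [s·A] · [kg·s⁻²·A⁻¹] = kg·s⁻¹
  (D) [kg·m²·s⁻²·A⁻¹] / [m²] = kg·s⁻²·A⁻¹
Only (B) matches kg·s⁻².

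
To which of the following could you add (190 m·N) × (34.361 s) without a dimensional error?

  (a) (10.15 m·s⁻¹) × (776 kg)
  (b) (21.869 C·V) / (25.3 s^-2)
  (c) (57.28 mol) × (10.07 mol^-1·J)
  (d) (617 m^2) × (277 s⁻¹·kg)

Reference: [kg·m²·s⁻²] · [s] = kg·m²·s⁻¹.
Each option:
  (a) [m·s⁻¹] · [kg] = kg·m·s⁻¹
  (b) [kg·m²·s⁻²] / [s⁻²] = kg·m²
  (c) [mol] · [kg·m²·s⁻²·mol⁻¹] = kg·m²·s⁻²
  (d) [m²] · [kg·s⁻¹] = kg·m²·s⁻¹  ← same
Only (d) matches kg·m²·s⁻¹.

(d)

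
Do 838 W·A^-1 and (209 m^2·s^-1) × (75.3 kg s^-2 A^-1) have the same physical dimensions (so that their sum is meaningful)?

Expand each in SI base units:
  838 W·A^-1:  W·A⁻¹ = J·s⁻¹·A⁻¹ = kg·m²·s⁻³·A⁻¹
  (209 m^2·s^-1) × (75.3 kg s^-2 A^-1):  [m²·s⁻¹] · [kg·s⁻²·A⁻¹] = kg·m²·s⁻³·A⁻¹
Both are kg·m²·s⁻³·A⁻¹, so they have the same dimensions and can be added.

Yes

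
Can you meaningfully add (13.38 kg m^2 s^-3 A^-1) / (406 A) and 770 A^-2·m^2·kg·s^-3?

Yes

In SI base units:
  (13.38 kg m^2 s^-3 A^-1) / (406 A):  [kg·m²·s⁻³·A⁻¹] / [A] = kg·m²·s⁻³·A⁻²
  770 A^-2·m^2·kg·s^-3:  kg·m²·s⁻³·A⁻²
Both are kg·m²·s⁻³·A⁻², so they have the same dimensions and can be added.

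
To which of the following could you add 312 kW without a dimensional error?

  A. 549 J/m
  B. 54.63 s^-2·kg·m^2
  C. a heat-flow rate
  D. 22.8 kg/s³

Reference: W = J·s⁻¹ = kg·m²·s⁻³.
Each option:
  A. J·m⁻¹ = N·m·m⁻¹ = kg·m·s⁻²
  B. kg·m²·s⁻²
  C. [heat-flow rate] = kg·m²·s⁻³  ← same
  D. kg·s⁻³
Only C. matches kg·m²·s⁻³.

C.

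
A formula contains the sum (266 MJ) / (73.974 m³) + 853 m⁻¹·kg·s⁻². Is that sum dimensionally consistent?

Dimensions:
  (266 MJ) / (73.974 m³):  [kg·m²·s⁻²] / [m³] = kg·m⁻¹·s⁻²
  853 m⁻¹·kg·s⁻²:  kg·m⁻¹·s⁻²
Both are kg·m⁻¹·s⁻², so they have the same dimensions and can be added.

Yes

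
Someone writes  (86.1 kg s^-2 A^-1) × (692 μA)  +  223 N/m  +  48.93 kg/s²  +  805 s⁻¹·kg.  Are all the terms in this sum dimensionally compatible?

No

Expand each in SI base units:
  (86.1 kg s^-2 A^-1) × (692 μA):  [kg·s⁻²·A⁻¹] · [A] = kg·s⁻²
  223 N/m:  N·m⁻¹ = kg·m·s⁻²·m⁻¹ = kg·s⁻²
  48.93 kg/s²:  kg·s⁻²
  805 s⁻¹·kg:  kg·s⁻¹
The terms do not share a single dimension (kg·s⁻² vs kg·s⁻¹).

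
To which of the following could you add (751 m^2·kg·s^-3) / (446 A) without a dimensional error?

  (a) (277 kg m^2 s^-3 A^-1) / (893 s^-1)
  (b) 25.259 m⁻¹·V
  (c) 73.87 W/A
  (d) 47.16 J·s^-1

Reference: [kg·m²·s⁻³] / [A] = kg·m²·s⁻³·A⁻¹.
Each option:
  (a) [kg·m²·s⁻³·A⁻¹] / [s⁻¹] = kg·m²·s⁻²·A⁻¹
  (b) V·m⁻¹ = J·C⁻¹·m⁻¹ = kg·m·s⁻³·A⁻¹
  (c) W·A⁻¹ = J·s⁻¹·A⁻¹ = kg·m²·s⁻³·A⁻¹  ← same
  (d) J·s⁻¹ = N·m·s⁻¹ = kg·m²·s⁻³
Only (c) matches kg·m²·s⁻³·A⁻¹.

(c)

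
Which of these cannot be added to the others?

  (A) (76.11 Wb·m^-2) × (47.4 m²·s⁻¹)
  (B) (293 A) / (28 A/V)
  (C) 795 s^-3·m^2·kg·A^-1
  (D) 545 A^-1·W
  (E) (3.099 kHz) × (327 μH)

Expand each in SI base units:
  (A) [kg·s⁻²·A⁻¹] · [m²·s⁻¹] = kg·m²·s⁻³·A⁻¹
  (B) [A] / [kg⁻¹·m⁻²·s³·A²] = kg·m²·s⁻³·A⁻¹
  (C) kg·m²·s⁻³·A⁻¹
  (D) W·A⁻¹ = J·s⁻¹·A⁻¹ = kg·m²·s⁻³·A⁻¹
  (E) [s⁻¹] · [kg·m²·s⁻²·A⁻²] = kg·m²·s⁻³·A⁻²
All reduce to kg·m²·s⁻³·A⁻¹ except (E), which is kg·m²·s⁻³·A⁻².

(E)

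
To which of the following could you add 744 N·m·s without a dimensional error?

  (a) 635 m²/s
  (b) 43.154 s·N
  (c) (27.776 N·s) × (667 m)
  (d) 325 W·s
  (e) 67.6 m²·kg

Reference: N·m·s = kg·m·s⁻²·m·s = kg·m²·s⁻¹.
Each option:
  (a) m²·s⁻¹
  (b) N·s = kg·m·s⁻²·s = kg·m·s⁻¹
  (c) [kg·m·s⁻¹] · [m] = kg·m²·s⁻¹  ← same
  (d) W·s = J·s⁻¹·s = kg·m²·s⁻²
  (e) kg·m²
Only (c) matches kg·m²·s⁻¹.

(c)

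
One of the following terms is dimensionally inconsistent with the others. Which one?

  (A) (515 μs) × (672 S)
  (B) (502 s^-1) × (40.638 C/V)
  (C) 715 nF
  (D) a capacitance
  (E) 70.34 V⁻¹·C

Dimensions:
  (A) [s] · [kg⁻¹·m⁻²·s³·A²] = kg⁻¹·m⁻²·s⁴·A²
  (B) [s⁻¹] · [kg⁻¹·m⁻²·s⁴·A²] = kg⁻¹·m⁻²·s³·A²
  (C) F = C·V⁻¹ = kg⁻¹·m⁻²·s⁴·A²
  (D) [capacitance] = kg⁻¹·m⁻²·s⁴·A²
  (E) C·V⁻¹ = s·A·(J·C⁻¹)⁻¹ = kg⁻¹·m⁻²·s⁴·A²
All reduce to kg⁻¹·m⁻²·s⁴·A² except (B), which is kg⁻¹·m⁻²·s³·A².

(B)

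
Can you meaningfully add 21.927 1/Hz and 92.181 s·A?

Expand each in SI base units:
  21.927 1/Hz:  Hz⁻¹ = (s⁻¹)⁻¹ = s
  92.181 s·A:  A·s = s·A
s ≠ s·A, so they cannot be added.

No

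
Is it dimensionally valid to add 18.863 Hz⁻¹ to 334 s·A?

No

Reduce each to base SI dimensions:
  18.863 Hz⁻¹:  Hz⁻¹ = (s⁻¹)⁻¹ = s
  334 s·A:  A·s = s·A
s ≠ s·A, so they cannot be added.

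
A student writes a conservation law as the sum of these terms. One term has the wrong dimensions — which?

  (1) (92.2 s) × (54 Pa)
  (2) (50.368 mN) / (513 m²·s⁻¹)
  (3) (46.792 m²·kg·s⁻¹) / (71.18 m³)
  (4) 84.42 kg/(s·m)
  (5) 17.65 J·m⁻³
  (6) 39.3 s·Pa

(5)

In SI base units:
  (1) [s] · [kg·m⁻¹·s⁻²] = kg·m⁻¹·s⁻¹
  (2) [kg·m·s⁻²] / [m²·s⁻¹] = kg·m⁻¹·s⁻¹
  (3) [kg·m²·s⁻¹] / [m³] = kg·m⁻¹·s⁻¹
  (4) kg·m⁻¹·s⁻¹
  (5) J·m⁻³ = N·m·m⁻³ = kg·m⁻¹·s⁻²
  (6) Pa·s = N·m⁻²·s = kg·m⁻¹·s⁻¹
All reduce to kg·m⁻¹·s⁻¹ except (5), which is kg·m⁻¹·s⁻².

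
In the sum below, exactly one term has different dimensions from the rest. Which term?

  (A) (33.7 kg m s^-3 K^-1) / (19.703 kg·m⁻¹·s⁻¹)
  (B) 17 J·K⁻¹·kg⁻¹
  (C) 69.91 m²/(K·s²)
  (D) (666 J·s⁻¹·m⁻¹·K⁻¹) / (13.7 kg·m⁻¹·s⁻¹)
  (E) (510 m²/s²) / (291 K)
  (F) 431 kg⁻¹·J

In SI base units:
  (A) [kg·m·s⁻³·K⁻¹] / [kg·m⁻¹·s⁻¹] = m²·s⁻²·K⁻¹
  (B) J·kg⁻¹·K⁻¹ = N·m·kg⁻¹·K⁻¹ = m²·s⁻²·K⁻¹
  (C) m²·s⁻²·K⁻¹
  (D) [kg·m·s⁻³·K⁻¹] / [kg·m⁻¹·s⁻¹] = m²·s⁻²·K⁻¹
  (E) [m²·s⁻²] / [K] = m²·s⁻²·K⁻¹
  (F) J·kg⁻¹ = N·m·kg⁻¹ = m²·s⁻²
All reduce to m²·s⁻²·K⁻¹ except (F), which is m²·s⁻².

(F)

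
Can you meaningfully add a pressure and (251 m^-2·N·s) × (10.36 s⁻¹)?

Yes

Expand each in SI base units:
  a pressure:  [pressure] = kg·m⁻¹·s⁻²
  (251 m^-2·N·s) × (10.36 s⁻¹):  [kg·m⁻¹·s⁻¹] · [s⁻¹] = kg·m⁻¹·s⁻²
Both are kg·m⁻¹·s⁻², so they have the same dimensions and can be added.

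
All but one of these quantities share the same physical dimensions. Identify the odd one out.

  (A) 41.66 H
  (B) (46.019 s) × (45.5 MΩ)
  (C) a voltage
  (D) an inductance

Dimensions:
  (A) H = V·s·A⁻¹ = kg·m²·s⁻²·A⁻²
  (B) [s] · [kg·m²·s⁻³·A⁻²] = kg·m²·s⁻²·A⁻²
  (C) [voltage] = kg·m²·s⁻³·A⁻¹
  (D) [inductance] = kg·m²·s⁻²·A⁻²
All reduce to kg·m²·s⁻²·A⁻² except (C), which is kg·m²·s⁻³·A⁻¹.

(C)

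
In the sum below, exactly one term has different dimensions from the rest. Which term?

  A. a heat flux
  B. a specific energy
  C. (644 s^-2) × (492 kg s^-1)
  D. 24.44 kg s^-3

Reduce each to base SI dimensions:
  A. [heat flux] = kg·s⁻³
  B. [specific energy] = m²·s⁻²
  C. [s⁻²] · [kg·s⁻¹] = kg·s⁻³
  D. kg·s⁻³
All reduce to kg·s⁻³ except B., which is m²·s⁻².

B.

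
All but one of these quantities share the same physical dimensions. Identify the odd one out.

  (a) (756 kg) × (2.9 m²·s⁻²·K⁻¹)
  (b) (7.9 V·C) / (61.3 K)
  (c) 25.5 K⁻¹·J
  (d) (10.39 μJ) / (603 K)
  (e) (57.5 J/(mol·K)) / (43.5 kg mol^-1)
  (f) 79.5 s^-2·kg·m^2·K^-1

(e)

Reduce each to base SI dimensions:
  (a) [kg] · [m²·s⁻²·K⁻¹] = kg·m²·s⁻²·K⁻¹
  (b) [kg·m²·s⁻²] / [K] = kg·m²·s⁻²·K⁻¹
  (c) J·K⁻¹ = N·m·K⁻¹ = kg·m²·s⁻²·K⁻¹
  (d) [kg·m²·s⁻²] / [K] = kg·m²·s⁻²·K⁻¹
  (e) [kg·m²·s⁻²·K⁻¹·mol⁻¹] / [kg·mol⁻¹] = m²·s⁻²·K⁻¹
  (f) kg·m²·s⁻²·K⁻¹
All reduce to kg·m²·s⁻²·K⁻¹ except (e), which is m²·s⁻²·K⁻¹.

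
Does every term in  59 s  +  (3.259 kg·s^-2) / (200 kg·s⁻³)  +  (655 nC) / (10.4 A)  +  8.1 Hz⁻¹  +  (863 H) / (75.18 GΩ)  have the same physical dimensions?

Yes

Reduce each to base SI dimensions:
  59 s:  s
  (3.259 kg·s^-2) / (200 kg·s⁻³):  [kg·s⁻²] / [kg·s⁻³] = s
  (655 nC) / (10.4 A):  [s·A] / [A] = s
  8.1 Hz⁻¹:  Hz⁻¹ = (s⁻¹)⁻¹ = s
  (863 H) / (75.18 GΩ):  [kg·m²·s⁻²·A⁻²] / [kg·m²·s⁻³·A⁻²] = s
Every term reduces to s.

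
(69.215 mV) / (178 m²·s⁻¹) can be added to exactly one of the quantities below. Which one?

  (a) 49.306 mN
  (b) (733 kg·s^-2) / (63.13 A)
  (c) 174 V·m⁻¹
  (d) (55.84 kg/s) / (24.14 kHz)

Reference: [kg·m²·s⁻³·A⁻¹] / [m²·s⁻¹] = kg·s⁻²·A⁻¹.
Each option:
  (a) N = kg·m·s⁻²
  (b) [kg·s⁻²] / [A] = kg·s⁻²·A⁻¹  ← same
  (c) V·m⁻¹ = J·C⁻¹·m⁻¹ = kg·m·s⁻³·A⁻¹
  (d) [kg·s⁻¹] / [s⁻¹] = kg
Only (b) matches kg·s⁻²·A⁻¹.

(b)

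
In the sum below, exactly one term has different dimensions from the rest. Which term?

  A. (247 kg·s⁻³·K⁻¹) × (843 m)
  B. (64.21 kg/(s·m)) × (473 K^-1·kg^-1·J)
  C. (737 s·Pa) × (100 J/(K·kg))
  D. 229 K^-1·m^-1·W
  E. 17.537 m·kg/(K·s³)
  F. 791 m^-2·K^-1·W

F.

Dimensions:
  A. [kg·s⁻³·K⁻¹] · [m] = kg·m·s⁻³·K⁻¹
  B. [kg·m⁻¹·s⁻¹] · [m²·s⁻²·K⁻¹] = kg·m·s⁻³·K⁻¹
  C. [kg·m⁻¹·s⁻¹] · [m²·s⁻²·K⁻¹] = kg·m·s⁻³·K⁻¹
  D. W·m⁻¹·K⁻¹ = J·s⁻¹·m⁻¹·K⁻¹ = kg·m·s⁻³·K⁻¹
  E. kg·m·s⁻³·K⁻¹
  F. W·m⁻²·K⁻¹ = J·s⁻¹·m⁻²·K⁻¹ = kg·s⁻³·K⁻¹
All reduce to kg·m·s⁻³·K⁻¹ except F., which is kg·s⁻³·K⁻¹.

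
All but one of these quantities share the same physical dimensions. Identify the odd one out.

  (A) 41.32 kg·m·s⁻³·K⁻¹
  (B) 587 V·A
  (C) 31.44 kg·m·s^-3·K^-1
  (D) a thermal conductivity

(B)

Work out the base dimensions of each:
  (A) kg·m·s⁻³·K⁻¹
  (B) V·A = J·C⁻¹·A = kg·m²·s⁻³
  (C) kg·m·s⁻³·K⁻¹
  (D) [thermal conductivity] = kg·m·s⁻³·K⁻¹
All reduce to kg·m·s⁻³·K⁻¹ except (B), which is kg·m²·s⁻³.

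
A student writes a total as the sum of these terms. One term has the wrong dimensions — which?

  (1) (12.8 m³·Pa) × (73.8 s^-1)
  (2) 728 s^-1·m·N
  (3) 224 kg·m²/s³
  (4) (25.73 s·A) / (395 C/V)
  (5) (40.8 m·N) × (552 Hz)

(4)

Work out the base dimensions of each:
  (1) [kg·m²·s⁻²] · [s⁻¹] = kg·m²·s⁻³
  (2) N·m·s⁻¹ = kg·m·s⁻²·m·s⁻¹ = kg·m²·s⁻³
  (3) kg·m²·s⁻³
  (4) [s·A] / [kg⁻¹·m⁻²·s⁴·A²] = kg·m²·s⁻³·A⁻¹
  (5) [kg·m²·s⁻²] · [s⁻¹] = kg·m²·s⁻³
All reduce to kg·m²·s⁻³ except (4), which is kg·m²·s⁻³·A⁻¹.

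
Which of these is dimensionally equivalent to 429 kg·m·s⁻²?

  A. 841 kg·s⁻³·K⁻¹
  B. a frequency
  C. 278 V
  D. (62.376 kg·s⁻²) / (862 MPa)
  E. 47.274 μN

Reference: kg·m·s⁻².
Each option:
  A. kg·s⁻³·K⁻¹
  B. [frequency] = s⁻¹
  C. V = J·C⁻¹ = kg·m²·s⁻³·A⁻¹
  D. [kg·s⁻²] / [kg·m⁻¹·s⁻²] = m
  E. N = kg·m·s⁻²  ← same
Only E. matches kg·m·s⁻².

E.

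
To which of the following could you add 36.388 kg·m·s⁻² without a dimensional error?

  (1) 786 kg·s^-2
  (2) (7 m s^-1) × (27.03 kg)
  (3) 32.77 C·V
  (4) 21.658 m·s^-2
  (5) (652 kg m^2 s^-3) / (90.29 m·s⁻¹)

Reference: kg·m·s⁻².
Each option:
  (1) kg·s⁻²
  (2) [m·s⁻¹] · [kg] = kg·m·s⁻¹
  (3) C·V = s·A·J·C⁻¹ = kg·m²·s⁻²
  (4) m·s⁻²
  (5) [kg·m²·s⁻³] / [m·s⁻¹] = kg·m·s⁻²  ← same
Only (5) matches kg·m·s⁻².

(5)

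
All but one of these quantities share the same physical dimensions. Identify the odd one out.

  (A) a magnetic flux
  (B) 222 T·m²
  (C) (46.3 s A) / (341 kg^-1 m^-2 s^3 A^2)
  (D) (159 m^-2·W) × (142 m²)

Expand each in SI base units:
  (A) [magnetic flux] = kg·m²·s⁻²·A⁻¹
  (B) T·m² = Wb·m⁻²·m² = kg·m²·s⁻²·A⁻¹
  (C) [s·A] / [kg⁻¹·m⁻²·s³·A²] = kg·m²·s⁻²·A⁻¹
  (D) [kg·s⁻³] · [m²] = kg·m²·s⁻³
All reduce to kg·m²·s⁻²·A⁻¹ except (D), which is kg·m²·s⁻³.

(D)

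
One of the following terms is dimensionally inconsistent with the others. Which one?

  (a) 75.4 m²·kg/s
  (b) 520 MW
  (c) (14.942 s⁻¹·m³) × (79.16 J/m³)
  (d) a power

In SI base units:
  (a) kg·m²·s⁻¹
  (b) W = J·s⁻¹ = kg·m²·s⁻³
  (c) [m³·s⁻¹] · [kg·m⁻¹·s⁻²] = kg·m²·s⁻³
  (d) [power] = kg·m²·s⁻³
All reduce to kg·m²·s⁻³ except (a), which is kg·m²·s⁻¹.

(a)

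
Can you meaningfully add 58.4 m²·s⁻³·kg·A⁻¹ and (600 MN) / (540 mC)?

No

In SI base units:
  58.4 m²·s⁻³·kg·A⁻¹:  kg·m²·s⁻³·A⁻¹
  (600 MN) / (540 mC):  [kg·m·s⁻²] / [s·A] = kg·m·s⁻³·A⁻¹
kg·m²·s⁻³·A⁻¹ ≠ kg·m·s⁻³·A⁻¹, so they cannot be added.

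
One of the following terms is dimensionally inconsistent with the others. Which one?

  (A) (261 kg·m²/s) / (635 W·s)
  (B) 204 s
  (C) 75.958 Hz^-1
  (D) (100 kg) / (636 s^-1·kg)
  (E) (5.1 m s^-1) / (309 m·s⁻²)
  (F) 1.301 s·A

In SI base units:
  (A) [kg·m²·s⁻¹] / [kg·m²·s⁻²] = s
  (B) s
  (C) Hz⁻¹ = (s⁻¹)⁻¹ = s
  (D) [kg] / [kg·s⁻¹] = s
  (E) [m·s⁻¹] / [m·s⁻²] = s
  (F) A·s = s·A
All reduce to s except (F), which is s·A.

(F)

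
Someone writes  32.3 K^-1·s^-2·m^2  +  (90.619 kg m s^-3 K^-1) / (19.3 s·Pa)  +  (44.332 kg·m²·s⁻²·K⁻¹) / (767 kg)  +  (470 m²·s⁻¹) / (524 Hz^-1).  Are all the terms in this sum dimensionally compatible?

Reduce each to base SI dimensions:
  32.3 K^-1·s^-2·m^2:  m²·s⁻²·K⁻¹
  (90.619 kg m s^-3 K^-1) / (19.3 s·Pa):  [kg·m·s⁻³·K⁻¹] / [kg·m⁻¹·s⁻¹] = m²·s⁻²·K⁻¹
  (44.332 kg·m²·s⁻²·K⁻¹) / (767 kg):  [kg·m²·s⁻²·K⁻¹] / [kg] = m²·s⁻²·K⁻¹
  (470 m²·s⁻¹) / (524 Hz^-1):  [m²·s⁻¹] / [s] = m²·s⁻²
The terms do not share a single dimension (m²·s⁻² vs m²·s⁻²·K⁻¹).

No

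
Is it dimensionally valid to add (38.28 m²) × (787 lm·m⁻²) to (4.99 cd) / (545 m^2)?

No

Reduce each to base SI dimensions:
  (38.28 m²) × (787 lm·m⁻²):  [m²] · [m⁻²·cd] = cd
  (4.99 cd) / (545 m^2):  [cd] / [m²] = m⁻²·cd
cd ≠ m⁻²·cd, so they cannot be added.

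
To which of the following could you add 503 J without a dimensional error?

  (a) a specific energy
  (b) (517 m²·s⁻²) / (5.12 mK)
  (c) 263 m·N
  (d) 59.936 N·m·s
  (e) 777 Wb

Reference: J = N·m = kg·m²·s⁻².
Each option:
  (a) [specific energy] = m²·s⁻²
  (b) [m²·s⁻²] / [K] = m²·s⁻²·K⁻¹
  (c) N·m = kg·m·s⁻²·m = kg·m²·s⁻²  ← same
  (d) N·m·s = kg·m·s⁻²·m·s = kg·m²·s⁻¹
  (e) Wb = V·s = kg·m²·s⁻²·A⁻¹
Only (c) matches kg·m²·s⁻².

(c)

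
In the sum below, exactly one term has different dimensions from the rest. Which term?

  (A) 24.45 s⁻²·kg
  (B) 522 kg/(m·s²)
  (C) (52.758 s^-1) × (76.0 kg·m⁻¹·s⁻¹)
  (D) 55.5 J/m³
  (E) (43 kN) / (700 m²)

Work out the base dimensions of each:
  (A) kg·s⁻²
  (B) kg·m⁻¹·s⁻²
  (C) [s⁻¹] · [kg·m⁻¹·s⁻¹] = kg·m⁻¹·s⁻²
  (D) J·m⁻³ = N·m·m⁻³ = kg·m⁻¹·s⁻²
  (E) [kg·m·s⁻²] / [m²] = kg·m⁻¹·s⁻²
All reduce to kg·m⁻¹·s⁻² except (A), which is kg·s⁻².

(A)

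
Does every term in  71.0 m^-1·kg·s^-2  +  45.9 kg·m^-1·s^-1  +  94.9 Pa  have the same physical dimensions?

No

Dimensions:
  71.0 m^-1·kg·s^-2:  kg·m⁻¹·s⁻²
  45.9 kg·m^-1·s^-1:  kg·m⁻¹·s⁻¹
  94.9 Pa:  Pa = N·m⁻² = kg·m⁻¹·s⁻²
The terms do not share a single dimension (kg·m⁻¹·s⁻² vs kg·m⁻¹·s⁻¹).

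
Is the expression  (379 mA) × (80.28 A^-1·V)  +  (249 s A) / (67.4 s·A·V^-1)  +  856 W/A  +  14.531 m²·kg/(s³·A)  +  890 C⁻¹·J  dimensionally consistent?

Expand each in SI base units:
  (379 mA) × (80.28 A^-1·V):  [A] · [kg·m²·s⁻³·A⁻²] = kg·m²·s⁻³·A⁻¹
  (249 s A) / (67.4 s·A·V^-1):  [s·A] / [kg⁻¹·m⁻²·s⁴·A²] = kg·m²·s⁻³·A⁻¹
  856 W/A:  W·A⁻¹ = J·s⁻¹·A⁻¹ = kg·m²·s⁻³·A⁻¹
  14.531 m²·kg/(s³·A):  kg·m²·s⁻³·A⁻¹
  890 C⁻¹·J:  J·C⁻¹ = N·m·(s·A)⁻¹ = kg·m²·s⁻³·A⁻¹
Every term reduces to kg·m²·s⁻³·A⁻¹.

Yes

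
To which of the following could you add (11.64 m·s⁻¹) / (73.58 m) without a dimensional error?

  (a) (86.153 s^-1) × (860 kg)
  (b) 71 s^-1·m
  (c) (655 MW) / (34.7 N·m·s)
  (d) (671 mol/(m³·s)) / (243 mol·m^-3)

Reference: [m·s⁻¹] / [m] = s⁻¹.
Each option:
  (a) [s⁻¹] · [kg] = kg·s⁻¹
  (b) m·s⁻¹
  (c) [kg·m²·s⁻³] / [kg·m²·s⁻¹] = s⁻²
  (d) [m⁻³·s⁻¹·mol] / [m⁻³·mol] = s⁻¹  ← same
Only (d) matches s⁻¹.

(d)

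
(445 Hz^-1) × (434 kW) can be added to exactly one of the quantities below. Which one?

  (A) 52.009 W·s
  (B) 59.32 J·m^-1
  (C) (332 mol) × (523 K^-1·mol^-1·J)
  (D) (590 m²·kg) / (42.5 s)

Reference: [s] · [kg·m²·s⁻³] = kg·m²·s⁻².
Each option:
  (A) W·s = J·s⁻¹·s = kg·m²·s⁻²  ← same
  (B) J·m⁻¹ = N·m·m⁻¹ = kg·m·s⁻²
  (C) [mol] · [kg·m²·s⁻²·K⁻¹·mol⁻¹] = kg·m²·s⁻²·K⁻¹
  (D) [kg·m²] / [s] = kg·m²·s⁻¹
Only (A) matches kg·m²·s⁻².

(A)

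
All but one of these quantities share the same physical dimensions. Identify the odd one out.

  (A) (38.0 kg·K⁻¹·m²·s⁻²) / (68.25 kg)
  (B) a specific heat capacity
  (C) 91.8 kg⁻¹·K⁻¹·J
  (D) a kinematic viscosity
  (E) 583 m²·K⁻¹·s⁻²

(D)

Reduce each to base SI dimensions:
  (A) [kg·m²·s⁻²·K⁻¹] / [kg] = m²·s⁻²·K⁻¹
  (B) [specific heat capacity] = m²·s⁻²·K⁻¹
  (C) J·kg⁻¹·K⁻¹ = N·m·kg⁻¹·K⁻¹ = m²·s⁻²·K⁻¹
  (D) [kinematic viscosity] = m²·s⁻¹
  (E) m²·s⁻²·K⁻¹
All reduce to m²·s⁻²·K⁻¹ except (D), which is m²·s⁻¹.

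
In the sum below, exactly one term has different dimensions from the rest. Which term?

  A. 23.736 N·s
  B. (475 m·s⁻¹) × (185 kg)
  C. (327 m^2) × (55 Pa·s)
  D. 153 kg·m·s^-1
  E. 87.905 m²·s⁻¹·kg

E.

Work out the base dimensions of each:
  A. N·s = kg·m·s⁻²·s = kg·m·s⁻¹
  B. [m·s⁻¹] · [kg] = kg·m·s⁻¹
  C. [m²] · [kg·m⁻¹·s⁻¹] = kg·m·s⁻¹
  D. kg·m·s⁻¹
  E. kg·m²·s⁻¹
All reduce to kg·m·s⁻¹ except E., which is kg·m²·s⁻¹.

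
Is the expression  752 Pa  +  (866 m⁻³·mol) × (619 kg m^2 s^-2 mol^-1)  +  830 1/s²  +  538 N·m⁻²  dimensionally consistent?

Expand each in SI base units:
  752 Pa:  Pa = N·m⁻² = kg·m⁻¹·s⁻²
  (866 m⁻³·mol) × (619 kg m^2 s^-2 mol^-1):  [m⁻³·mol] · [kg·m²·s⁻²·mol⁻¹] = kg·m⁻¹·s⁻²
  830 1/s²:  s⁻²
  538 N·m⁻²:  N·m⁻² = kg·m·s⁻²·m⁻² = kg·m⁻¹·s⁻²
The terms do not share a single dimension (kg·m⁻¹·s⁻² vs s⁻²).

No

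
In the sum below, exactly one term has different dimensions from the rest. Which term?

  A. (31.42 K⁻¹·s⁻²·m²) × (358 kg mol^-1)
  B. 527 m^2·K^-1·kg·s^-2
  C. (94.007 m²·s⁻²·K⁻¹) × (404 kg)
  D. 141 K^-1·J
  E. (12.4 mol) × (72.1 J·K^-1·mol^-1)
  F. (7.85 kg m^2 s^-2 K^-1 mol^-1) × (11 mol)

Reduce each to base SI dimensions:
  A. [m²·s⁻²·K⁻¹] · [kg·mol⁻¹] = kg·m²·s⁻²·K⁻¹·mol⁻¹
  B. kg·m²·s⁻²·K⁻¹
  C. [m²·s⁻²·K⁻¹] · [kg] = kg·m²·s⁻²·K⁻¹
  D. J·K⁻¹ = N·m·K⁻¹ = kg·m²·s⁻²·K⁻¹
  E. [mol] · [kg·m²·s⁻²·K⁻¹·mol⁻¹] = kg·m²·s⁻²·K⁻¹
  F. [kg·m²·s⁻²·K⁻¹·mol⁻¹] · [mol] = kg·m²·s⁻²·K⁻¹
All reduce to kg·m²·s⁻²·K⁻¹ except A., which is kg·m²·s⁻²·K⁻¹·mol⁻¹.

A.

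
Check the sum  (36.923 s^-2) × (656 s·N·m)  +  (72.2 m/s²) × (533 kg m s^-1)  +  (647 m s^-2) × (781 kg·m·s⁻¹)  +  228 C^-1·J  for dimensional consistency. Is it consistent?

Reduce each to base SI dimensions:
  (36.923 s^-2) × (656 s·N·m):  [s⁻²] · [kg·m²·s⁻¹] = kg·m²·s⁻³
  (72.2 m/s²) × (533 kg m s^-1):  [m·s⁻²] · [kg·m·s⁻¹] = kg·m²·s⁻³
  (647 m s^-2) × (781 kg·m·s⁻¹):  [m·s⁻²] · [kg·m·s⁻¹] = kg·m²·s⁻³
  228 C^-1·J:  J·C⁻¹ = N·m·(s·A)⁻¹ = kg·m²·s⁻³·A⁻¹
The terms do not share a single dimension (kg·m²·s⁻³ vs kg·m²·s⁻³·A⁻¹).

No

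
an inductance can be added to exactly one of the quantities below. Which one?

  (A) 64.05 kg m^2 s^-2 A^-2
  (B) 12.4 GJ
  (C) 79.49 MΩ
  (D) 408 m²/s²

(A)

Reference: [inductance] = kg·m²·s⁻²·A⁻².
Each option:
  (A) kg·m²·s⁻²·A⁻²  ← same
  (B) J = N·m = kg·m²·s⁻²
  (C) Ω = V·A⁻¹ = kg·m²·s⁻³·A⁻²
  (D) m²·s⁻²
Only (A) matches kg·m²·s⁻²·A⁻².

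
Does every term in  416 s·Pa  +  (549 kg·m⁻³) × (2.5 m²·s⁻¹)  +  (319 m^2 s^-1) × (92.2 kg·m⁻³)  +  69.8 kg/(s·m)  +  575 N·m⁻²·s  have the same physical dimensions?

In SI base units:
  416 s·Pa:  Pa·s = N·m⁻²·s = kg·m⁻¹·s⁻¹
  (549 kg·m⁻³) × (2.5 m²·s⁻¹):  [kg·m⁻³] · [m²·s⁻¹] = kg·m⁻¹·s⁻¹
  (319 m^2 s^-1) × (92.2 kg·m⁻³):  [m²·s⁻¹] · [kg·m⁻³] = kg·m⁻¹·s⁻¹
  69.8 kg/(s·m):  kg·m⁻¹·s⁻¹
  575 N·m⁻²·s:  N·s·m⁻² = kg·m·s⁻²·s·m⁻² = kg·m⁻¹·s⁻¹
Every term reduces to kg·m⁻¹·s⁻¹.

Yes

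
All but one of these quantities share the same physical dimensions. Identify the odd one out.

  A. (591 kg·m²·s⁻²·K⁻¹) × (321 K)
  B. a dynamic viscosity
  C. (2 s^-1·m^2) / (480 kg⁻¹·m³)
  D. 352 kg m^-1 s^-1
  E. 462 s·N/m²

A.

Reduce each to base SI dimensions:
  A. [kg·m²·s⁻²·K⁻¹] · [K] = kg·m²·s⁻²
  B. [dynamic viscosity] = kg·m⁻¹·s⁻¹
  C. [m²·s⁻¹] / [kg⁻¹·m³] = kg·m⁻¹·s⁻¹
  D. kg·m⁻¹·s⁻¹
  E. N·s·m⁻² = kg·m·s⁻²·s·m⁻² = kg·m⁻¹·s⁻¹
All reduce to kg·m⁻¹·s⁻¹ except A., which is kg·m²·s⁻².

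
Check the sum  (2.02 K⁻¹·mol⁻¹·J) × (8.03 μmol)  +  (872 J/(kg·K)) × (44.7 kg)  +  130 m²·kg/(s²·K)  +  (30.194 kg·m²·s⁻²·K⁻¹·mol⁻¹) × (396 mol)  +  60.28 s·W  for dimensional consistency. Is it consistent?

Dimensions:
  (2.02 K⁻¹·mol⁻¹·J) × (8.03 μmol):  [kg·m²·s⁻²·K⁻¹·mol⁻¹] · [mol] = kg·m²·s⁻²·K⁻¹
  (872 J/(kg·K)) × (44.7 kg):  [m²·s⁻²·K⁻¹] · [kg] = kg·m²·s⁻²·K⁻¹
  130 m²·kg/(s²·K):  kg·m²·s⁻²·K⁻¹
  (30.194 kg·m²·s⁻²·K⁻¹·mol⁻¹) × (396 mol):  [kg·m²·s⁻²·K⁻¹·mol⁻¹] · [mol] = kg·m²·s⁻²·K⁻¹
  60.28 s·W:  W·s = J·s⁻¹·s = kg·m²·s⁻²
The terms do not share a single dimension (kg·m²·s⁻² vs kg·m²·s⁻²·K⁻¹).

No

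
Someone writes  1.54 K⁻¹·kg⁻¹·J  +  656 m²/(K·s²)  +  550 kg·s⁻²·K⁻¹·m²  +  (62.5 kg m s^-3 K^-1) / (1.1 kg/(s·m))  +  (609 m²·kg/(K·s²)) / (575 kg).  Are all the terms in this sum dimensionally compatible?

No

Work out the base dimensions of each:
  1.54 K⁻¹·kg⁻¹·J:  J·kg⁻¹·K⁻¹ = N·m·kg⁻¹·K⁻¹ = m²·s⁻²·K⁻¹
  656 m²/(K·s²):  m²·s⁻²·K⁻¹
  550 kg·s⁻²·K⁻¹·m²:  kg·m²·s⁻²·K⁻¹
  (62.5 kg m s^-3 K^-1) / (1.1 kg/(s·m)):  [kg·m·s⁻³·K⁻¹] / [kg·m⁻¹·s⁻¹] = m²·s⁻²·K⁻¹
  (609 m²·kg/(K·s²)) / (575 kg):  [kg·m²·s⁻²·K⁻¹] / [kg] = m²·s⁻²·K⁻¹
The terms do not share a single dimension (kg·m²·s⁻²·K⁻¹ vs m²·s⁻²·K⁻¹).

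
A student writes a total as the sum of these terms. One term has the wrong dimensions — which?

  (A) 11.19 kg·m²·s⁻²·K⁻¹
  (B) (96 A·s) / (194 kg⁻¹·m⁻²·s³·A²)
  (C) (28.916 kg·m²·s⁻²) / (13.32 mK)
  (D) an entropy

(B)

Dimensions:
  (A) kg·m²·s⁻²·K⁻¹
  (B) [s·A] / [kg⁻¹·m⁻²·s³·A²] = kg·m²·s⁻²·A⁻¹
  (C) [kg·m²·s⁻²] / [K] = kg·m²·s⁻²·K⁻¹
  (D) [entropy] = kg·m²·s⁻²·K⁻¹
All reduce to kg·m²·s⁻²·K⁻¹ except (B), which is kg·m²·s⁻²·A⁻¹.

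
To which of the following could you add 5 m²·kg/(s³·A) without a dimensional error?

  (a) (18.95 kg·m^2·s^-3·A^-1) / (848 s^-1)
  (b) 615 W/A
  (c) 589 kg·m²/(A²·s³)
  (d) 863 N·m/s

Reference: kg·m²·s⁻³·A⁻¹.
Each option:
  (a) [kg·m²·s⁻³·A⁻¹] / [s⁻¹] = kg·m²·s⁻²·A⁻¹
  (b) W·A⁻¹ = J·s⁻¹·A⁻¹ = kg·m²·s⁻³·A⁻¹  ← same
  (c) kg·m²·s⁻³·A⁻²
  (d) N·m·s⁻¹ = kg·m·s⁻²·m·s⁻¹ = kg·m²·s⁻³
Only (b) matches kg·m²·s⁻³·A⁻¹.

(b)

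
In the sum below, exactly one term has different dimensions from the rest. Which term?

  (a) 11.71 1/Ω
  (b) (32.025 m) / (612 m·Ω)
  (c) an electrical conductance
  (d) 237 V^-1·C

(d)

Dimensions:
  (a) Ω⁻¹ = (V·A⁻¹)⁻¹ = kg⁻¹·m⁻²·s³·A²
  (b) [m] / [kg·m³·s⁻³·A⁻²] = kg⁻¹·m⁻²·s³·A²
  (c) [electrical conductance] = kg⁻¹·m⁻²·s³·A²
  (d) C·V⁻¹ = s·A·(J·C⁻¹)⁻¹ = kg⁻¹·m⁻²·s⁴·A²
All reduce to kg⁻¹·m⁻²·s³·A² except (d), which is kg⁻¹·m⁻²·s⁴·A².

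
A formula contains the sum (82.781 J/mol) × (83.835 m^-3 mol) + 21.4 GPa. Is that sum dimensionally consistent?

Dimensions:
  (82.781 J/mol) × (83.835 m^-3 mol):  [kg·m²·s⁻²·mol⁻¹] · [m⁻³·mol] = kg·m⁻¹·s⁻²
  21.4 GPa:  Pa = N·m⁻² = kg·m⁻¹·s⁻²
Both are kg·m⁻¹·s⁻², so they have the same dimensions and can be added.

Yes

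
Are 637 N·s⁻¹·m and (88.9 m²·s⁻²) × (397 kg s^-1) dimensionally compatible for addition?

Yes

Work out the base dimensions of each:
  637 N·s⁻¹·m:  N·m·s⁻¹ = kg·m·s⁻²·m·s⁻¹ = kg·m²·s⁻³
  (88.9 m²·s⁻²) × (397 kg s^-1):  [m²·s⁻²] · [kg·s⁻¹] = kg·m²·s⁻³
Both are kg·m²·s⁻³, so they have the same dimensions and can be added.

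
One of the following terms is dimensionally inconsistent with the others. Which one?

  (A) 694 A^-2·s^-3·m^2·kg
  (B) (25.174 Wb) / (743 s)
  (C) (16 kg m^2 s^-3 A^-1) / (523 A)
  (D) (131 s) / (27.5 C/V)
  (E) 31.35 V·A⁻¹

(B)

Expand each in SI base units:
  (A) kg·m²·s⁻³·A⁻²
  (B) [kg·m²·s⁻²·A⁻¹] / [s] = kg·m²·s⁻³·A⁻¹
  (C) [kg·m²·s⁻³·A⁻¹] / [A] = kg·m²·s⁻³·A⁻²
  (D) [s] / [kg⁻¹·m⁻²·s⁴·A²] = kg·m²·s⁻³·A⁻²
  (E) V·A⁻¹ = J·C⁻¹·A⁻¹ = kg·m²·s⁻³·A⁻²
All reduce to kg·m²·s⁻³·A⁻² except (B), which is kg·m²·s⁻³·A⁻¹.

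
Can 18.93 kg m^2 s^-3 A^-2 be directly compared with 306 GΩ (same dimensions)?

Yes

Reduce each to base SI dimensions:
  18.93 kg m^2 s^-3 A^-2:  kg·m²·s⁻³·A⁻²
  306 GΩ:  Ω = V·A⁻¹ = kg·m²·s⁻³·A⁻²
Both are kg·m²·s⁻³·A⁻², so they have the same dimensions and can be added.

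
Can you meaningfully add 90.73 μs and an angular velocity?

No

Dimensions:
  90.73 μs:  s
  an angular velocity:  [angular velocity] = s⁻¹
s ≠ s⁻¹, so they cannot be added.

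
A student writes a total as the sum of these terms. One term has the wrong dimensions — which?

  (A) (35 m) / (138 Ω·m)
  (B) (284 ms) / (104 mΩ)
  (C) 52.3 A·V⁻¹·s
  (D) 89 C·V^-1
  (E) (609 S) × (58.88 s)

In SI base units:
  (A) [m] / [kg·m³·s⁻³·A⁻²] = kg⁻¹·m⁻²·s³·A²
  (B) [s] / [kg·m²·s⁻³·A⁻²] = kg⁻¹·m⁻²·s⁴·A²
  (C) A·s·V⁻¹ = A·s·(J·C⁻¹)⁻¹ = kg⁻¹·m⁻²·s⁴·A²
  (D) C·V⁻¹ = s·A·(J·C⁻¹)⁻¹ = kg⁻¹·m⁻²·s⁴·A²
  (E) [kg⁻¹·m⁻²·s³·A²] · [s] = kg⁻¹·m⁻²·s⁴·A²
All reduce to kg⁻¹·m⁻²·s⁴·A² except (A), which is kg⁻¹·m⁻²·s³·A².

(A)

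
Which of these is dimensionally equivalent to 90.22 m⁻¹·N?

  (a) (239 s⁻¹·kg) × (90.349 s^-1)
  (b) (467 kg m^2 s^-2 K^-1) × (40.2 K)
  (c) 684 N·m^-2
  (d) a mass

(a)

Reference: N·m⁻¹ = kg·m·s⁻²·m⁻¹ = kg·s⁻².
Each option:
  (a) [kg·s⁻¹] · [s⁻¹] = kg·s⁻²  ← same
  (b) [kg·m²·s⁻²·K⁻¹] · [K] = kg·m²·s⁻²
  (c) N·m⁻² = kg·m·s⁻²·m⁻² = kg·m⁻¹·s⁻²
  (d) [mass] = kg
Only (a) matches kg·s⁻².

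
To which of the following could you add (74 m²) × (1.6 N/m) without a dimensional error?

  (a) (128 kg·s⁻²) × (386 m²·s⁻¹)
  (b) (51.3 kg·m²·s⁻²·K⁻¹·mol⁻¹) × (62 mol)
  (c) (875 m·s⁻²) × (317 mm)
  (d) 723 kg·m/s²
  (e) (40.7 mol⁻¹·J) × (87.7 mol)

Reference: [m²] · [kg·s⁻²] = kg·m²·s⁻².
Each option:
  (a) [kg·s⁻²] · [m²·s⁻¹] = kg·m²·s⁻³
  (b) [kg·m²·s⁻²·K⁻¹·mol⁻¹] · [mol] = kg·m²·s⁻²·K⁻¹
  (c) [m·s⁻²] · [m] = m²·s⁻²
  (d) kg·m·s⁻²
  (e) [kg·m²·s⁻²·mol⁻¹] · [mol] = kg·m²·s⁻²  ← same
Only (e) matches kg·m²·s⁻².

(e)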